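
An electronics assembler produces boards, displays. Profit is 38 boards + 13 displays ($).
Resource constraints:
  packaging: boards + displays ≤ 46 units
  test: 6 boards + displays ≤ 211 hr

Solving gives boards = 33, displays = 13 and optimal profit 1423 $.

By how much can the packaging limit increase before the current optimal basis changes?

Binding constraints: packaging, test. The basis is B = [[1,1],[6,1]] with det -5.
Per unit increase in packaging, x* moves by d = (-0.2, 1.2).
The basis stays optimal until boards reaches 0; allowable increase = 165 units.

165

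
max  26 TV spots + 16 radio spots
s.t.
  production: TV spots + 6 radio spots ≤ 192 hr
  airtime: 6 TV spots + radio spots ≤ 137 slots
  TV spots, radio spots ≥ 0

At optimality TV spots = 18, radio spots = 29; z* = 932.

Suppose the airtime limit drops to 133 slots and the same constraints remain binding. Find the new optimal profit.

Check each constraint at x*: production 192/192 (tight); airtime 137/137 (tight).
From A_Bᵀ y = c: 1·y_production + 6·y_airtime = 26; 6·y_production + 1·y_airtime = 16.
→ y_production = 2 and y_airtime = 4.
Δz = y_airtime·Δb = 4 × (-4) = -16, so new z* = 932 − 16 = 916.

916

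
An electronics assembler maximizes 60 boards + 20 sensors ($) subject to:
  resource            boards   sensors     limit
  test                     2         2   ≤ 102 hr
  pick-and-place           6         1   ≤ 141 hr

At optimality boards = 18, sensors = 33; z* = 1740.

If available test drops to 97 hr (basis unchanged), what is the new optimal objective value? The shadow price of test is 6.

Δb = -5, so new z* = 1740 + (6)·(-5) = 1740 − 30 = 1710.

1710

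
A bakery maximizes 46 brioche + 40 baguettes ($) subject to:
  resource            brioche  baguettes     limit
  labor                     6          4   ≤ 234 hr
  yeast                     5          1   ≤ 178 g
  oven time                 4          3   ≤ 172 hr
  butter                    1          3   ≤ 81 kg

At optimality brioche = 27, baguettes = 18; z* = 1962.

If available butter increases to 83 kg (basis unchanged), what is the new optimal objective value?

1970

Check each constraint at x*: labor 234/234 (tight); yeast 153/178 (slack 25); oven time 162/172 (slack 10); butter 81/81 (tight).
Slack constraints have shadow price 0 (complementary slackness).
The binding rows give the dual system: 6·y_labor + 1·y_butter = 46 and 4·y_labor + 3·y_butter = 40.
Solving: y_labor = 7, y_butter = 4.
Δz = y_butter·Δb = 4 × (2) = 8, so new z* = 1962 + 8 = 1970.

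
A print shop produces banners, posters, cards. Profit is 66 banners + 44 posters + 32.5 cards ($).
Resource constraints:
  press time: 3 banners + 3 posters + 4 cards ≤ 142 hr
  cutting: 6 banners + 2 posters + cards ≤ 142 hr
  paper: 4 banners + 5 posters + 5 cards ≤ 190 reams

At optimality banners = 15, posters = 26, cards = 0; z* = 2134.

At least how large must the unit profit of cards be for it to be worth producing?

37

Binding: cutting and paper. Non-binding: press time (19 unused).
By complementary slackness, y = 0 for the non-binding constraint.
From A_Bᵀ y = c: 6·y_cutting + 4·y_paper = 66; 2·y_cutting + 5·y_paper = 44.
This yields shadow prices y_cutting = 7, y_paper = 6.
cards enters the basis when its profit ≥ yᵀa₃ = 7·1 + 6·5 = 37.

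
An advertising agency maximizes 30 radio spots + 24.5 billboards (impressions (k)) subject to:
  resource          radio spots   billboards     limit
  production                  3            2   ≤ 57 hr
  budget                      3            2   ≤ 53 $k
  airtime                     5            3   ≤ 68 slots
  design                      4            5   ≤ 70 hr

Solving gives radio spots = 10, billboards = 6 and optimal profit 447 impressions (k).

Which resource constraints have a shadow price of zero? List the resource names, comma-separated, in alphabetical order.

budget, production

production: 42/57 (slack 15)
budget: 42/53 (slack 11)
airtime: 68/68 (binding)
design: 70/70 (binding)
By complementary slackness, a constraint with positive slack has shadow price 0 → budget, production.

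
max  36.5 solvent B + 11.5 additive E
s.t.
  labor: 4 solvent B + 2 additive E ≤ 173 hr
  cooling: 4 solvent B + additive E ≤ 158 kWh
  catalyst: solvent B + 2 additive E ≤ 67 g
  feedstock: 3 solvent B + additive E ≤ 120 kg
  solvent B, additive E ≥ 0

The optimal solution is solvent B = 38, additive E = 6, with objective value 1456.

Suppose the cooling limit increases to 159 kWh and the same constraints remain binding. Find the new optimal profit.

1458

Check each constraint at x*: labor 164/173 (slack 9); cooling 158/158 (tight); catalyst 50/67 (slack 17); feedstock 120/120 (tight).
Slack constraints have shadow price 0 (complementary slackness).
Dual feasibility on the basic columns requires 4·y_cooling + 3·y_feedstock = 36.5, 1·y_cooling + 1·y_feedstock = 11.5.
→ y_cooling = 2 and y_feedstock = 9.5.
Δz = y_cooling·Δb = 2 × (1) = 2, so new z* = 1456 + 2 = 1458.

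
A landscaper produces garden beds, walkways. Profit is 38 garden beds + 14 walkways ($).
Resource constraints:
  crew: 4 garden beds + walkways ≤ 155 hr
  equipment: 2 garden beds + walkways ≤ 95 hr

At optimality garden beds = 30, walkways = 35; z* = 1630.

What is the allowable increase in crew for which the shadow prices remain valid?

Binding constraints: crew, equipment. The basis is B = [[4,1],[2,1]] with det 2.
Per unit increase in crew, x* moves by d = (0.5, -1).
The basis stays optimal until walkways reaches 0; allowable increase = 35 hr.

35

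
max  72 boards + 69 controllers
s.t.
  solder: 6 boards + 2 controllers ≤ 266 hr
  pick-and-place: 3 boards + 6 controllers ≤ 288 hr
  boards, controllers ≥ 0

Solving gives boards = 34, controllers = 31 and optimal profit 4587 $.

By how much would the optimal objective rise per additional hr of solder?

Both solder and pick-and-place are binding at x*.
Dual feasibility on the basic columns requires 6·y_solder + 3·y_pick-and-place = 72, 2·y_solder + 6·y_pick-and-place = 69.
→ y_solder = 7.5 and y_pick-and-place = 9.
Shadow price of solder = 7.5.

7.5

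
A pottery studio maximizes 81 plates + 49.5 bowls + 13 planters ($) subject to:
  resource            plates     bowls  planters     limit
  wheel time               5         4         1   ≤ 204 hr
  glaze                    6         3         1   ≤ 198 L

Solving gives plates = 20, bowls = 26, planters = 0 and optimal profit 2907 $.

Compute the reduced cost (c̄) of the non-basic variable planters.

-1.5

At the optimum: wheel time uses 204 of 204 (binding); glaze uses 198 of 198 (binding).
From A_Bᵀ y = c: 5·y_wheel time + 6·y_glaze = 81; 4·y_wheel time + 3·y_glaze = 49.5.
This yields shadow prices y_wheel time = 6, y_glaze = 8.5.
Reduced cost of planters: c₃ − yᵀa₃ = 13 − (6·1 + 8.5·1) = 13 − 14.5 = -1.5.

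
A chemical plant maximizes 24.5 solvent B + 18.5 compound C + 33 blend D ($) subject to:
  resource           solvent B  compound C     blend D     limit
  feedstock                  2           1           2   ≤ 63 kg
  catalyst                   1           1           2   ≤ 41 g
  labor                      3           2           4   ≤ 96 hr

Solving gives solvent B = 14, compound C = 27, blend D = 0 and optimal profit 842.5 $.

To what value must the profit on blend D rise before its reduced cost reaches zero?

At the optimum: feedstock uses 55 of 63 (slack = 8); catalyst uses 41 of 41 (binding); labor uses 96 of 96 (binding).
Since feedstock is not tight, its dual is 0.
Dual feasibility on the basic columns requires 1·y_catalyst + 3·y_labor = 24.5, 1·y_catalyst + 2·y_labor = 18.5.
→ y_catalyst = 6.5 and y_labor = 6.
blend D enters the basis when its profit ≥ yᵀa₃ = 6.5·2 + 6·4 = 37.

37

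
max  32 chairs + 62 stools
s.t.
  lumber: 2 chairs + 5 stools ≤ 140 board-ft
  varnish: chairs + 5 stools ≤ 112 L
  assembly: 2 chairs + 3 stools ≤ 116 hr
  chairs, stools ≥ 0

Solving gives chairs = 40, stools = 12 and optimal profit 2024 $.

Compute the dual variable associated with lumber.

7

At the optimum: lumber uses 140 of 140 (binding); varnish uses 100 of 112 (slack = 12); assembly uses 116 of 116 (binding).
By complementary slackness, y = 0 for the non-binding constraint.
Dual feasibility on the basic columns requires 2·y_lumber + 2·y_assembly = 32, 5·y_lumber + 3·y_assembly = 62.
→ y_lumber = 7 and y_assembly = 9.
Shadow price of lumber = 7.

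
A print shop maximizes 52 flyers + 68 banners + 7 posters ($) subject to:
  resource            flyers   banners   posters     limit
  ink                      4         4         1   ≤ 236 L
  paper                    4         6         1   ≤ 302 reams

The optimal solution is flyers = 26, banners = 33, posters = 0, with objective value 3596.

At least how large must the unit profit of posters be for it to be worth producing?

At the optimum: ink uses 236 of 236 (binding); paper uses 302 of 302 (binding).
From A_Bᵀ y = c: 4·y_ink + 4·y_paper = 52; 4·y_ink + 6·y_paper = 68.
→ y_ink = 5 and y_paper = 8.
posters enters the basis when its profit ≥ yᵀa₃ = 5·1 + 8·1 = 13.

13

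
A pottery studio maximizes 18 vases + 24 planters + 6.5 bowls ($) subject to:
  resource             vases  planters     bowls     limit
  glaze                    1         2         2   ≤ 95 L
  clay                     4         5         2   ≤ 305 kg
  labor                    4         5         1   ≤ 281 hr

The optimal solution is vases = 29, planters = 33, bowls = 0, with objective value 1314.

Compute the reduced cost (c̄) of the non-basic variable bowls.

At the optimum: glaze uses 95 of 95 (binding); clay uses 281 of 305 (slack = 24); labor uses 281 of 281 (binding).
Since clay is not tight, its dual is 0.
The binding rows give the dual system: 1·y_glaze + 4·y_labor = 18 and 2·y_glaze + 5·y_labor = 24.
Solving: y_glaze = 2, y_labor = 4.
Reduced cost of bowls: c₃ − yᵀa₃ = 6.5 − (2·2 + 4·1) = 6.5 − 8 = -1.5.

-1.5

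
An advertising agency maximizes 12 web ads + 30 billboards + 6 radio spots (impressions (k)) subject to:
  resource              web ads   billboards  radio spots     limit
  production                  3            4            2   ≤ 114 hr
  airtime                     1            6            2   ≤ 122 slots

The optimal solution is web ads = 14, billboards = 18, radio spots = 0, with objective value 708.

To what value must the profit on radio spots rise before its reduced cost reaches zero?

Check each constraint at x*: production 114/114 (tight); airtime 122/122 (tight).
From A_Bᵀ y = c: 3·y_production + 1·y_airtime = 12; 4·y_production + 6·y_airtime = 30.
Solving: y_production = 3, y_airtime = 3.
radio spots enters the basis when its profit ≥ yᵀa₃ = 3·2 + 3·2 = 12.

12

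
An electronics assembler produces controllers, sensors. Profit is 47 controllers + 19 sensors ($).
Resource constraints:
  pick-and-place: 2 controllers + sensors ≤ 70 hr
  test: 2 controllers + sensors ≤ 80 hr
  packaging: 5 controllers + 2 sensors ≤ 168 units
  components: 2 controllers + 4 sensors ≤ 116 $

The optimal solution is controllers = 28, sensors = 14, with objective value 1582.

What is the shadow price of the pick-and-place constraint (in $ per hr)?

At the optimum: pick-and-place uses 70 of 70 (binding); test uses 70 of 80 (slack = 10); packaging uses 168 of 168 (binding); components uses 112 of 116 (slack = 4).
Slack constraints have shadow price 0 (complementary slackness).
From A_Bᵀ y = c: 2·y_pick-and-place + 5·y_packaging = 47; 1·y_pick-and-place + 2·y_packaging = 19.
This yields shadow prices y_pick-and-place = 1, y_packaging = 9.
Shadow price of pick-and-place = 1.

1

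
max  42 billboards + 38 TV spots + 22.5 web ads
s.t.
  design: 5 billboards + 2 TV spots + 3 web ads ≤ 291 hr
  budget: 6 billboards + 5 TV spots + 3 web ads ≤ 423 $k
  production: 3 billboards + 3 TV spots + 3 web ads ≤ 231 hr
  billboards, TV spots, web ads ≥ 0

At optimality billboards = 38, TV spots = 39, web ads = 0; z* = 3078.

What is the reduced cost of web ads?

Binding: budget and production. Non-binding: design (23 unused).
Since design is not tight, its dual is 0.
From A_Bᵀ y = c: 6·y_budget + 3·y_production = 42; 5·y_budget + 3·y_production = 38.
→ y_budget = 4 and y_production = 6.
Reduced cost of web ads: c₃ − yᵀa₃ = 22.5 − (4·3 + 6·3) = 22.5 − 30 = -7.5.

-7.5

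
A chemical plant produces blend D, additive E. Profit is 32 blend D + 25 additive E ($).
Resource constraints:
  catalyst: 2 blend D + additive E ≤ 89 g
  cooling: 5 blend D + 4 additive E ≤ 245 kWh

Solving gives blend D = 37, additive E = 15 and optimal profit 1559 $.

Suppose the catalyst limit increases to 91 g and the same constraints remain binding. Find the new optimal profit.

1561

At the optimum: catalyst uses 89 of 89 (binding); cooling uses 245 of 245 (binding).
Dual feasibility on the basic columns requires 2·y_catalyst + 5·y_cooling = 32, 1·y_catalyst + 4·y_cooling = 25.
→ y_catalyst = 1 and y_cooling = 6.
Δz = y_catalyst·Δb = 1 × (2) = 2, so new z* = 1559 + 2 = 1561.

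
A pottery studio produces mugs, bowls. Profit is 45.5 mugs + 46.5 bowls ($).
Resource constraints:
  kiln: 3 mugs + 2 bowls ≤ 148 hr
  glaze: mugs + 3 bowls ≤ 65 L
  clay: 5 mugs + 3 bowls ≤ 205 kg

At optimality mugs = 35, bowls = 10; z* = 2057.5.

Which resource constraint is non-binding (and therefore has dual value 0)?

kiln

kiln: 125/148 (slack 23)
glaze: 65/65 (binding)
clay: 205/205 (binding)
By complementary slackness, a constraint with positive slack has shadow price 0 → kiln.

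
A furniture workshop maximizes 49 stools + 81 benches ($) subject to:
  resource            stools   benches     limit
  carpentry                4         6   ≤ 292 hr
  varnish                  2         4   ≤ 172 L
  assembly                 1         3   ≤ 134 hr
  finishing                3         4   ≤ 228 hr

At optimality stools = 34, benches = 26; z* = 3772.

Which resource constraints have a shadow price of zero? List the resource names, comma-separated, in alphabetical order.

assembly, finishing

carpentry: 292/292 (binding)
varnish: 172/172 (binding)
assembly: 112/134 (slack 22)
finishing: 206/228 (slack 22)
By complementary slackness, a constraint with positive slack has shadow price 0 → assembly, finishing.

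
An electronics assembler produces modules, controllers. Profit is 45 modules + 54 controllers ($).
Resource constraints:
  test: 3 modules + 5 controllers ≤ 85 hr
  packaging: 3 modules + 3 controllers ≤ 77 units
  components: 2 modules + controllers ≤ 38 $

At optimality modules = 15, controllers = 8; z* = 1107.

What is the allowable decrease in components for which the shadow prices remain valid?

21

Binding constraints: test, components. The basis is B = [[3,5],[2,1]] with det -7.
Per unit decrease in components, x* moves by d = (-0.7143, 0.4286).
The basis stays optimal until modules reaches 0; allowable decrease = 21 $.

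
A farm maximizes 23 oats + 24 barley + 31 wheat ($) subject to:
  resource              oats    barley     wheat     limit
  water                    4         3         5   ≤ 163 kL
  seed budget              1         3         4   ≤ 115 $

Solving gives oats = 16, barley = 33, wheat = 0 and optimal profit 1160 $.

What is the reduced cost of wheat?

At the optimum: water uses 163 of 163 (binding); seed budget uses 115 of 115 (binding).
Dual feasibility on the basic columns requires 4·y_water + 1·y_seed budget = 23, 3·y_water + 3·y_seed budget = 24.
This yields shadow prices y_water = 5, y_seed budget = 3.
Reduced cost of wheat: c₃ − yᵀa₃ = 31 − (5·5 + 3·4) = 31 − 37 = -6.

-6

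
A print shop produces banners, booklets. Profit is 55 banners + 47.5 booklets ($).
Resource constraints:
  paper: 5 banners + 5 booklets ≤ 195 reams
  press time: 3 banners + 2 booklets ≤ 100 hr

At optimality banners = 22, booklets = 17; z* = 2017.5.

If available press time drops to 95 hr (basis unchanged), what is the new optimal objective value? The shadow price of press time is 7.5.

1980

Δb = -5, so new z* = 2017.5 + (7.5)·(-5) = 2017.5 − 37.5 = 1980.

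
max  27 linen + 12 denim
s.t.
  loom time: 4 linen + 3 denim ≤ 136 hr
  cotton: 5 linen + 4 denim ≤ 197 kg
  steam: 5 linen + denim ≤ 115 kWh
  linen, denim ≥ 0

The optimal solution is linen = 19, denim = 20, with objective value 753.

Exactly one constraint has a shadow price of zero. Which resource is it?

cotton

loom time: 136/136 (binding)
cotton: 175/197 (slack 22)
steam: 115/115 (binding)
By complementary slackness, a constraint with positive slack has shadow price 0 → cotton.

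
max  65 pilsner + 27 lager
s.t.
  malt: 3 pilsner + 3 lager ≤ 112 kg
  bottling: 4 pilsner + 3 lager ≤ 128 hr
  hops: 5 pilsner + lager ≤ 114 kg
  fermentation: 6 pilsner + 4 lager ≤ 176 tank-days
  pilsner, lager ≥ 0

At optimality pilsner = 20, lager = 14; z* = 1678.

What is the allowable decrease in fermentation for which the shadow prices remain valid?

Binding constraints: hops, fermentation. The basis is B = [[5,1],[6,4]] with det 14.
Per unit decrease in fermentation, x* moves by d = (0.0714, -0.3571).
The basis stays optimal until lager reaches 0; allowable decrease = 39.2 tank-days.

39.2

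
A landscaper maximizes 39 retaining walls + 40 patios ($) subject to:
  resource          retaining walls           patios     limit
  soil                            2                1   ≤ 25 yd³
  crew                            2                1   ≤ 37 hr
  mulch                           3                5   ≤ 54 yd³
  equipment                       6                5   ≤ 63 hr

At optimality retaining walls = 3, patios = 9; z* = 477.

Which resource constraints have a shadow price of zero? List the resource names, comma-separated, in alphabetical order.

soil: 15/25 (slack 10)
crew: 15/37 (slack 22)
mulch: 54/54 (binding)
equipment: 63/63 (binding)
By complementary slackness, a constraint with positive slack has shadow price 0 → crew, soil.

crew, soil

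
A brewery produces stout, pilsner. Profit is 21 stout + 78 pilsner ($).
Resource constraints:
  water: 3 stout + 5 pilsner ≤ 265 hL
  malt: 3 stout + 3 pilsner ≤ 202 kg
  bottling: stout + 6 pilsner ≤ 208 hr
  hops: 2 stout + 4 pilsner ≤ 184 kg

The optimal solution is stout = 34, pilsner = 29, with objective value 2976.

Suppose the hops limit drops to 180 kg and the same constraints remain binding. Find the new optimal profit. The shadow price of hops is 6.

Δb = -4, so new z* = 2976 + (6)·(-4) = 2976 − 24 = 2952.

2952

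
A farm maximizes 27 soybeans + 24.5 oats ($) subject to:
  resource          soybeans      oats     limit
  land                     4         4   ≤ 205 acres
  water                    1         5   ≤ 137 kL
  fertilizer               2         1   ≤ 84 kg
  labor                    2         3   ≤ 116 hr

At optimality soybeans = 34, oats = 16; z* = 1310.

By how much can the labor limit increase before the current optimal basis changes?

5

Binding constraints: fertilizer, labor. The basis is B = [[2,1],[2,3]] with det 4.
Per unit increase in labor, x* moves by d = (-0.25, 0.5).
The basis stays optimal until land becomes binding; allowable increase = 5 hr.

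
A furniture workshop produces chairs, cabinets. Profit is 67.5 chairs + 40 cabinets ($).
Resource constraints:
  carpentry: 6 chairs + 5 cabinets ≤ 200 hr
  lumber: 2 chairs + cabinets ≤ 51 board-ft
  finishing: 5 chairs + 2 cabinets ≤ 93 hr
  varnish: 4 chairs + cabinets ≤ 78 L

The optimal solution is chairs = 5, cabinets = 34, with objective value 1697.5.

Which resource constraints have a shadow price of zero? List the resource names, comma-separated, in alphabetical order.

carpentry: 200/200 (binding)
lumber: 44/51 (slack 7)
finishing: 93/93 (binding)
varnish: 54/78 (slack 24)
By complementary slackness, a constraint with positive slack has shadow price 0 → lumber, varnish.

lumber, varnish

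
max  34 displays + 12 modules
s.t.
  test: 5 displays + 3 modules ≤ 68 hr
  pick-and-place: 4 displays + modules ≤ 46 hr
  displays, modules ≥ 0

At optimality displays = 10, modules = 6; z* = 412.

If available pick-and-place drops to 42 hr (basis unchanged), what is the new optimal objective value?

At the optimum: test uses 68 of 68 (binding); pick-and-place uses 46 of 46 (binding).
Dual feasibility on the basic columns requires 5·y_test + 4·y_pick-and-place = 34, 3·y_test + 1·y_pick-and-place = 12.
→ y_test = 2 and y_pick-and-place = 6.
Δz = y_pick-and-place·Δb = 6 × (-4) = -24, so new z* = 412 − 24 = 388.

388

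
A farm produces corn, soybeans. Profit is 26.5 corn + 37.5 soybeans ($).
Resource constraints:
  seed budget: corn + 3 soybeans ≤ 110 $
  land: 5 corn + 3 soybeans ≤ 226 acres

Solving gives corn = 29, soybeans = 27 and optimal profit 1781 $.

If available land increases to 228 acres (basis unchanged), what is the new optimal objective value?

1788

Check each constraint at x*: seed budget 110/110 (tight); land 226/226 (tight).
Dual feasibility on the basic columns requires 1·y_seed budget + 5·y_land = 26.5, 3·y_seed budget + 3·y_land = 37.5.
This yields shadow prices y_seed budget = 9, y_land = 3.5.
Δz = y_land·Δb = 3.5 × (2) = 7, so new z* = 1781 + 7 = 1788.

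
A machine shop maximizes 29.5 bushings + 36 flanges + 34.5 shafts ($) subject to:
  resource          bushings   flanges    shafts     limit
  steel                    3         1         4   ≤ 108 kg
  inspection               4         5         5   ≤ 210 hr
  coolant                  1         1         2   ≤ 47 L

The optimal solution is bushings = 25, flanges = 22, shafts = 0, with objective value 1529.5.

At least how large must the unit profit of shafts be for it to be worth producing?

Binding: inspection and coolant. Non-binding: steel (11 unused).
Slack constraints have shadow price 0 (complementary slackness).
From A_Bᵀ y = c: 4·y_inspection + 1·y_coolant = 29.5; 5·y_inspection + 1·y_coolant = 36.
This yields shadow prices y_inspection = 6.5, y_coolant = 3.5.
shafts enters the basis when its profit ≥ yᵀa₃ = 6.5·5 + 3.5·2 = 39.5.

39.5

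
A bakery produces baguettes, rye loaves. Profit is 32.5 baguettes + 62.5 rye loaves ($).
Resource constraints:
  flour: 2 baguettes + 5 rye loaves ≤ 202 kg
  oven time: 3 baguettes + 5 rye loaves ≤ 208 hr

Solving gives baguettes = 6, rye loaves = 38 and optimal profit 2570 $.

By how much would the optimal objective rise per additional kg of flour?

5

Both flour and oven time are binding at x*.
Dual feasibility on the basic columns requires 2·y_flour + 3·y_oven time = 32.5, 5·y_flour + 5·y_oven time = 62.5.
Solving: y_flour = 5, y_oven time = 7.5.
Shadow price of flour = 5.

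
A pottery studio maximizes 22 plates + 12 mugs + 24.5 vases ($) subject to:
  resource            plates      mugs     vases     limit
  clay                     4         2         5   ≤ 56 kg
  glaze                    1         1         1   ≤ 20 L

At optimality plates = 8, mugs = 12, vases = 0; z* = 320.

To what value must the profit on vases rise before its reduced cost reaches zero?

Both clay and glaze are binding at x*.
The binding rows give the dual system: 4·y_clay + 1·y_glaze = 22 and 2·y_clay + 1·y_glaze = 12.
This yields shadow prices y_clay = 5, y_glaze = 2.
vases enters the basis when its profit ≥ yᵀa₃ = 5·5 + 2·1 = 27.

27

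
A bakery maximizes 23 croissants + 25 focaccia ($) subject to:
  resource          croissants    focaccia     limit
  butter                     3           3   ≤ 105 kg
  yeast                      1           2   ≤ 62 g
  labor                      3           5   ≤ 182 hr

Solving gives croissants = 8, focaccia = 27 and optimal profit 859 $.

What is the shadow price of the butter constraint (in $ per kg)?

7

Binding: butter and yeast. Non-binding: labor (23 unused).
Since labor is not tight, its dual is 0.
Dual feasibility on the basic columns requires 3·y_butter + 1·y_yeast = 23, 3·y_butter + 2·y_yeast = 25.
→ y_butter = 7 and y_yeast = 2.
Shadow price of butter = 7.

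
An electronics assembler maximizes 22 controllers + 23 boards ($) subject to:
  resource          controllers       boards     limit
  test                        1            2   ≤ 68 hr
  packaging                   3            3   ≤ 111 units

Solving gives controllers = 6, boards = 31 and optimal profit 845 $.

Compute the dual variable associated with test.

1

Both test and packaging are binding at x*.
The binding rows give the dual system: 1·y_test + 3·y_packaging = 22 and 2·y_test + 3·y_packaging = 23.
Solving: y_test = 1, y_packaging = 7.
Shadow price of test = 1.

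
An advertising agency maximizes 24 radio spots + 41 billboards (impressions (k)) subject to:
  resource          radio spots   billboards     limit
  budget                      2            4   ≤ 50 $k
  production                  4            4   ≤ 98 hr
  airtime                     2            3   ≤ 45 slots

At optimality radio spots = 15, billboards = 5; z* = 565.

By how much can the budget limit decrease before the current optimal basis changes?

Binding constraints: budget, airtime. The basis is B = [[2,4],[2,3]] with det -2.
Per unit decrease in budget, x* moves by d = (1.5, -1).
The basis stays optimal until billboards reaches 0; allowable decrease = 5 $k.

5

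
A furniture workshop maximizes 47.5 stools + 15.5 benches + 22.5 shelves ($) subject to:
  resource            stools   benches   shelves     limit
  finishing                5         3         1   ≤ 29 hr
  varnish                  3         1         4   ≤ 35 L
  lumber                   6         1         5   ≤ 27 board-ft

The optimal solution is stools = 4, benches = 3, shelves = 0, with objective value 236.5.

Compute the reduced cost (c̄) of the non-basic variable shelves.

At the optimum: finishing uses 29 of 29 (binding); varnish uses 15 of 35 (slack = 20); lumber uses 27 of 27 (binding).
Since varnish is not tight, its dual is 0.
From A_Bᵀ y = c: 5·y_finishing + 6·y_lumber = 47.5; 3·y_finishing + 1·y_lumber = 15.5.
Solving: y_finishing = 3.5, y_lumber = 5.
Reduced cost of shelves: c₃ − yᵀa₃ = 22.5 − (3.5·1 + 5·5) = 22.5 − 28.5 = -6.

-6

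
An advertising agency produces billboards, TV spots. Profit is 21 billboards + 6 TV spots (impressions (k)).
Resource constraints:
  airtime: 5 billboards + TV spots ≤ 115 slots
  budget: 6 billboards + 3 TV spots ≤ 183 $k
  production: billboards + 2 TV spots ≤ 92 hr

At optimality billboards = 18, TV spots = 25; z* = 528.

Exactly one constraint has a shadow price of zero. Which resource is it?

airtime: 115/115 (binding)
budget: 183/183 (binding)
production: 68/92 (slack 24)
By complementary slackness, a constraint with positive slack has shadow price 0 → production.

production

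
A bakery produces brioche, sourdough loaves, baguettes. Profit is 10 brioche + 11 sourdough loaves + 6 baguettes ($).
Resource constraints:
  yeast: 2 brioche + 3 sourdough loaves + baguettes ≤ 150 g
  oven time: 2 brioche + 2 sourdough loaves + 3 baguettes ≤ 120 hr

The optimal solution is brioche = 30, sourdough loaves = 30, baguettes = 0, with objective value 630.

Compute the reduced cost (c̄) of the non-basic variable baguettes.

-7

At the optimum: yeast uses 150 of 150 (binding); oven time uses 120 of 120 (binding).
From A_Bᵀ y = c: 2·y_yeast + 2·y_oven time = 10; 3·y_yeast + 2·y_oven time = 11.
→ y_yeast = 1 and y_oven time = 4.
Reduced cost of baguettes: c₃ − yᵀa₃ = 6 − (1·1 + 4·3) = 6 − 13 = -7.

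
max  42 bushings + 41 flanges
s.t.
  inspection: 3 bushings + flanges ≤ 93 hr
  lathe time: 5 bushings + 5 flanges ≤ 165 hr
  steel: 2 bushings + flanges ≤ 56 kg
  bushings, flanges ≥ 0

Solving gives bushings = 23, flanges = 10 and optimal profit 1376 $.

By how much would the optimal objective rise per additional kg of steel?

Check each constraint at x*: inspection 79/93 (slack 14); lathe time 165/165 (tight); steel 56/56 (tight).
Since inspection is not tight, its dual is 0.
From A_Bᵀ y = c: 5·y_lathe time + 2·y_steel = 42; 5·y_lathe time + 1·y_steel = 41.
→ y_lathe time = 8 and y_steel = 1.
Shadow price of steel = 1.

1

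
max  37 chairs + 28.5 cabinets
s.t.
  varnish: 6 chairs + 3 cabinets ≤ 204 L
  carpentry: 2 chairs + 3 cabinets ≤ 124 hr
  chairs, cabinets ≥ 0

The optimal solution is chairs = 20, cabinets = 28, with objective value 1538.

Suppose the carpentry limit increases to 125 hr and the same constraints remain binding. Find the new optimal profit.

1543

At the optimum: varnish uses 204 of 204 (binding); carpentry uses 124 of 124 (binding).
Dual feasibility on the basic columns requires 6·y_varnish + 2·y_carpentry = 37, 3·y_varnish + 3·y_carpentry = 28.5.
This yields shadow prices y_varnish = 4.5, y_carpentry = 5.
Δz = y_carpentry·Δb = 5 × (1) = 5, so new z* = 1538 + 5 = 1543.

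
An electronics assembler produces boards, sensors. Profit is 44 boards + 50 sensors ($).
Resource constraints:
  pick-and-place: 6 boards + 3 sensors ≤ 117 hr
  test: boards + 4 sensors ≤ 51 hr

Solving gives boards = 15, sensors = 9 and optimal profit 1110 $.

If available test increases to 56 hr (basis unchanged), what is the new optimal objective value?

Both pick-and-place and test are binding at x*.
From A_Bᵀ y = c: 6·y_pick-and-place + 1·y_test = 44; 3·y_pick-and-place + 4·y_test = 50.
→ y_pick-and-place = 6 and y_test = 8.
Δz = y_test·Δb = 8 × (5) = 40, so new z* = 1110 + 40 = 1150.

1150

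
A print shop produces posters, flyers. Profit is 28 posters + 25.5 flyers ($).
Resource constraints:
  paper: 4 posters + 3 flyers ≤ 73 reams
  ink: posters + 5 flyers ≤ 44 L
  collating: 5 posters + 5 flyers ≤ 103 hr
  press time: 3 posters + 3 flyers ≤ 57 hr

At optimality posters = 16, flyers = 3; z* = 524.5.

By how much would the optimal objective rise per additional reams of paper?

Binding: paper and press time. Non-binding: ink (13 unused), collating (8 unused).
By complementary slackness, y = 0 for the non-binding constraints.
The binding rows give the dual system: 4·y_paper + 3·y_press time = 28 and 3·y_paper + 3·y_press time = 25.5.
→ y_paper = 2.5 and y_press time = 6.
Shadow price of paper = 2.5.

2.5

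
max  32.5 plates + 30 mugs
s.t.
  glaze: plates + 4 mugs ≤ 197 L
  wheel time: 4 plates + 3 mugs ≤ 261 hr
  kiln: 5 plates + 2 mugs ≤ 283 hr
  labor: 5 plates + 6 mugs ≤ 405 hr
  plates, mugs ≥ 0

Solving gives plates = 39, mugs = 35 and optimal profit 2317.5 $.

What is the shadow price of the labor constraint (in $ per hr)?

2.5

At the optimum: glaze uses 179 of 197 (slack = 18); wheel time uses 261 of 261 (binding); kiln uses 265 of 283 (slack = 18); labor uses 405 of 405 (binding).
Slack constraints have shadow price 0 (complementary slackness).
Dual feasibility on the basic columns requires 4·y_wheel time + 5·y_labor = 32.5, 3·y_wheel time + 6·y_labor = 30.
Solving: y_wheel time = 5, y_labor = 2.5.
Shadow price of labor = 2.5.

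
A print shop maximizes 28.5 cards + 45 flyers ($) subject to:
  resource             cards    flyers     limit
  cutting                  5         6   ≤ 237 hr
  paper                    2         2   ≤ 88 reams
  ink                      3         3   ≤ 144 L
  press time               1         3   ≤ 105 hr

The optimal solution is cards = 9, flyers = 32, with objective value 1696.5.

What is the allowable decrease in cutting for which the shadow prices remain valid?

27

Binding constraints: cutting, press time. The basis is B = [[5,6],[1,3]] with det 9.
Per unit decrease in cutting, x* moves by d = (-0.3333, 0.1111).
The basis stays optimal until cards reaches 0; allowable decrease = 27 hr.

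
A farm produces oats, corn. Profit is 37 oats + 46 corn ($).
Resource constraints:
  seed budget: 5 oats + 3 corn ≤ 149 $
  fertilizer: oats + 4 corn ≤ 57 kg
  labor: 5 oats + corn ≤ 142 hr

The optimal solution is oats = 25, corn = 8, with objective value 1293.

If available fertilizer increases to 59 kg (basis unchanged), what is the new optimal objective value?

Check each constraint at x*: seed budget 149/149 (tight); fertilizer 57/57 (tight); labor 133/142 (slack 9).
Slack constraints have shadow price 0 (complementary slackness).
The binding rows give the dual system: 5·y_seed budget + 1·y_fertilizer = 37 and 3·y_seed budget + 4·y_fertilizer = 46.
This yields shadow prices y_seed budget = 6, y_fertilizer = 7.
Δz = y_fertilizer·Δb = 7 × (2) = 14, so new z* = 1293 + 14 = 1307.

1307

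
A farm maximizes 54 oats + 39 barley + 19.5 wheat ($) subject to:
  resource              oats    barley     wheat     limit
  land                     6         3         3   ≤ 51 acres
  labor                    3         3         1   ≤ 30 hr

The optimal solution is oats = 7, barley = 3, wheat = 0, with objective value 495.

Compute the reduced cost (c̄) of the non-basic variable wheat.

-3.5

Check each constraint at x*: land 51/51 (tight); labor 30/30 (tight).
The binding rows give the dual system: 6·y_land + 3·y_labor = 54 and 3·y_land + 3·y_labor = 39.
Solving: y_land = 5, y_labor = 8.
Reduced cost of wheat: c₃ − yᵀa₃ = 19.5 − (5·3 + 8·1) = 19.5 − 23 = -3.5.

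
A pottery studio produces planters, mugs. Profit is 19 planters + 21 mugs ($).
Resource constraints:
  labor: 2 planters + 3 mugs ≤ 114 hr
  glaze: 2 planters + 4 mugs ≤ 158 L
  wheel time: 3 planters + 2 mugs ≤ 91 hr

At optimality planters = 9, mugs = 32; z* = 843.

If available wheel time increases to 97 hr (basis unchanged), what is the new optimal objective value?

861

Binding: labor and wheel time. Non-binding: glaze (12 unused).
Since glaze is not tight, its dual is 0.
Dual feasibility on the basic columns requires 2·y_labor + 3·y_wheel time = 19, 3·y_labor + 2·y_wheel time = 21.
This yields shadow prices y_labor = 5, y_wheel time = 3.
Δz = y_wheel time·Δb = 3 × (6) = 18, so new z* = 843 + 18 = 861.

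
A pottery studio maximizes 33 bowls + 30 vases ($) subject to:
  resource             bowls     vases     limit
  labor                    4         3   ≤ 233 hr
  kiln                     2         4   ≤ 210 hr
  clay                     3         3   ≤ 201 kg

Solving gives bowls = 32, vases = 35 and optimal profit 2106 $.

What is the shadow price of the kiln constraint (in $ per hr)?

At the optimum: labor uses 233 of 233 (binding); kiln uses 204 of 210 (slack = 6); clay uses 201 of 201 (binding).
Slack constraints have shadow price 0 (complementary slackness).
The binding rows give the dual system: 4·y_labor + 3·y_clay = 33 and 3·y_labor + 3·y_clay = 30.
→ y_labor = 3 and y_clay = 7.
Shadow price of kiln = 0.

0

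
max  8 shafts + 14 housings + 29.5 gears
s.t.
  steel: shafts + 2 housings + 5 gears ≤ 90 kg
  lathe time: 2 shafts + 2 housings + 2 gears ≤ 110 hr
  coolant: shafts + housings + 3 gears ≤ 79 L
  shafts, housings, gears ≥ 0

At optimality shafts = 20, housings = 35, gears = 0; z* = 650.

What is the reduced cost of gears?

Binding: steel and lathe time. Non-binding: coolant (24 unused).
By complementary slackness, y = 0 for the non-binding constraint.
The binding rows give the dual system: 1·y_steel + 2·y_lathe time = 8 and 2·y_steel + 2·y_lathe time = 14.
This yields shadow prices y_steel = 6, y_lathe time = 1.
Reduced cost of gears: c₃ − yᵀa₃ = 29.5 − (6·5 + 1·2) = 29.5 − 32 = -2.5.

-2.5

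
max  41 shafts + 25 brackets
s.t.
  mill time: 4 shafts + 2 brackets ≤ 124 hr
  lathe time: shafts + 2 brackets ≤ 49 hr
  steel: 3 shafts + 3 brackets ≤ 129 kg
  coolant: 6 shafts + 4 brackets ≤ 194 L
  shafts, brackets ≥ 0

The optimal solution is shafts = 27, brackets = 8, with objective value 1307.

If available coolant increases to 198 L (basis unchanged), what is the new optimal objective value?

Check each constraint at x*: mill time 124/124 (tight); lathe time 43/49 (slack 6); steel 105/129 (slack 24); coolant 194/194 (tight).
Slack constraints have shadow price 0 (complementary slackness).
The binding rows give the dual system: 4·y_mill time + 6·y_coolant = 41 and 2·y_mill time + 4·y_coolant = 25.
This yields shadow prices y_mill time = 3.5, y_coolant = 4.5.
Δz = y_coolant·Δb = 4.5 × (4) = 18, so new z* = 1307 + 18 = 1325.

1325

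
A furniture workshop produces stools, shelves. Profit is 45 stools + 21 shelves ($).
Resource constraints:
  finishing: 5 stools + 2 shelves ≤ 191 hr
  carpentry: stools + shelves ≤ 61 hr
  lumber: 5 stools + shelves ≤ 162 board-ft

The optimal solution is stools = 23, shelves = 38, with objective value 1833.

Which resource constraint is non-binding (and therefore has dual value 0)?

lumber

finishing: 191/191 (binding)
carpentry: 61/61 (binding)
lumber: 153/162 (slack 9)
By complementary slackness, a constraint with positive slack has shadow price 0 → lumber.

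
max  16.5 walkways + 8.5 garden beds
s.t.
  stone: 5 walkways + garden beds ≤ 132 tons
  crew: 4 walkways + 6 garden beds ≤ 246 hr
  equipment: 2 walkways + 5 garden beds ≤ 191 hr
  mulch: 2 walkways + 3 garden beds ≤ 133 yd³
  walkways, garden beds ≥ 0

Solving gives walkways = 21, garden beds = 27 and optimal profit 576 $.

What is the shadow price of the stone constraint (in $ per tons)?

Check each constraint at x*: stone 132/132 (tight); crew 246/246 (tight); equipment 177/191 (slack 14); mulch 123/133 (slack 10).
Since equipment, mulch are not tight, their duals are 0.
Dual feasibility on the basic columns requires 5·y_stone + 4·y_crew = 16.5, 1·y_stone + 6·y_crew = 8.5.
Solving: y_stone = 2.5, y_crew = 1.
Shadow price of stone = 2.5.

2.5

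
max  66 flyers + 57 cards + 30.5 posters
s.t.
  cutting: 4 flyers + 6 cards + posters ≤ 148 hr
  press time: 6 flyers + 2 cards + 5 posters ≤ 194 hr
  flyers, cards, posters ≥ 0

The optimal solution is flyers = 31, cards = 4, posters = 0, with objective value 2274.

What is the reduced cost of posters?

Check each constraint at x*: cutting 148/148 (tight); press time 194/194 (tight).
The binding rows give the dual system: 4·y_cutting + 6·y_press time = 66 and 6·y_cutting + 2·y_press time = 57.
→ y_cutting = 7.5 and y_press time = 6.
Reduced cost of posters: c₃ − yᵀa₃ = 30.5 − (7.5·1 + 6·5) = 30.5 − 37.5 = -7.

-7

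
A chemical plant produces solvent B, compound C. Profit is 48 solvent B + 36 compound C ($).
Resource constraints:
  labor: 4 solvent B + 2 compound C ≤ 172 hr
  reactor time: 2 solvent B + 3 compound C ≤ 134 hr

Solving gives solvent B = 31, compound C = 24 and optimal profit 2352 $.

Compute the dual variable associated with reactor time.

6

At the optimum: labor uses 172 of 172 (binding); reactor time uses 134 of 134 (binding).
From A_Bᵀ y = c: 4·y_labor + 2·y_reactor time = 48; 2·y_labor + 3·y_reactor time = 36.
→ y_labor = 9 and y_reactor time = 6.
Shadow price of reactor time = 6.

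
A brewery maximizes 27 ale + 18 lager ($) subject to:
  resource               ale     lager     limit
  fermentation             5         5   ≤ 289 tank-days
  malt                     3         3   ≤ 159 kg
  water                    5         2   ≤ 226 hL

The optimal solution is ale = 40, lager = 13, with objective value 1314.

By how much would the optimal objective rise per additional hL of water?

3

Check each constraint at x*: fermentation 265/289 (slack 24); malt 159/159 (tight); water 226/226 (tight).
Since fermentation is not tight, its dual is 0.
From A_Bᵀ y = c: 3·y_malt + 5·y_water = 27; 3·y_malt + 2·y_water = 18.
This yields shadow prices y_malt = 4, y_water = 3.
Shadow price of water = 3.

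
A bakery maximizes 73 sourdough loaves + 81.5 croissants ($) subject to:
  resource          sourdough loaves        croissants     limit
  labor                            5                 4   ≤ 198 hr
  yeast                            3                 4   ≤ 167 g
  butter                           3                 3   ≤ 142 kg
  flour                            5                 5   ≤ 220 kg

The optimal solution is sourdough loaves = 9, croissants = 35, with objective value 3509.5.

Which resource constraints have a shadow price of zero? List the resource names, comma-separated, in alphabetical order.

labor: 185/198 (slack 13)
yeast: 167/167 (binding)
butter: 132/142 (slack 10)
flour: 220/220 (binding)
By complementary slackness, a constraint with positive slack has shadow price 0 → butter, labor.

butter, labor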